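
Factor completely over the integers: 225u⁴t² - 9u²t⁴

Factor out 9u²t², leaving 25u² - t², which is a difference of two squares.

9t²u²(5u - t)(5u + t)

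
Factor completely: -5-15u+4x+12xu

(3u+1)(4x-5)

Group as (12xu+4x) + (-15u-5) = 4x(3u+1) - 5(3u+1).
Both groups share the factor (3u+1).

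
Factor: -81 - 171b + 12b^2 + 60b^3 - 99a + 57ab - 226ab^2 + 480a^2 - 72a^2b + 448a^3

(7a - 2b - 3)(8a + 6b + 3)(8a - 5b + 9)

Group: 8a(56a^2 - 51ab + 39a + 10b^2 - 3b - 27) + (6b + 3)(56a^2 - 51ab + 39a + 10b^2 - 3b - 27); both groups contain (56a^2 - 51ab + 39a + 10b^2 - 3b - 27), so (8a + 6b + 3) is a factor with cofactor 56a^2 - 51ab + 39a + 10b^2 - 3b - 27.
The cofactor groups again: 56a^2 - 51ab + 39a + 10b^2 - 3b - 27 = 7a(8a - 5b + 9) + (-2b - 3)(8a - 5b + 9); both groups contain (8a - 5b + 9), giving (7a - 2b - 3)(8a - 5b + 9).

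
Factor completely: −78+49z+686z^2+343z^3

Testing divisors of the constant over divisors of the leading coefficient, z = −13/7 is a root, so (7z+13) is a factor; dividing leaves 49z^2+7z−6.
The remaining quadratic factors as (7z−2)(7z+3).

(7z+13)(7z+3)(7z−2)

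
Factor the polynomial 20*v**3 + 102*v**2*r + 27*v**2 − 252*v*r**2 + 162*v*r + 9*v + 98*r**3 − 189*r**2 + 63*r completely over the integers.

Group: 5*v*(4*v**2 + 26*v*r + 3*v − 14*r**2 + 21*r) + (−7*r + 3)*(4*v**2 + 26*v*r + 3*v − 14*r**2 + 21*r); both groups contain (4*v**2 + 26*v*r + 3*v − 14*r**2 + 21*r), so (5*v − 7*r + 3) is a factor with cofactor 4*v**2 + 26*v*r + 3*v − 14*r**2 + 21*r.
The cofactor groups again: 4*v**2 + 26*v*r + 3*v − 14*r**2 + 21*r = 4*v*(v + 7*r) + (−2*r + 3)*(v + 7*r); both groups contain (v + 7*r), giving (4*v − 2*r + 3)*(v + 7*r).

(4*v − 2*r + 3)*(5*v − 7*r + 3)*(v + 7*r)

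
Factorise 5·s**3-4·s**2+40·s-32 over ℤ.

Group as (5·s**3+40·s) + (-4·s**2-32) = 5·s·(s**2+8) - 4·(s**2+8).
Both groups share the factor (s**2+8).

(5·s-4)·(s**2+8)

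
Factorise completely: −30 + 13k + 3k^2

(3k − 5)(k + 6)

Need a pair with product 3·(−30) = −90 and sum 13: that's −5 and 18.
Split the middle term: 3k^2 − 5k + 18k − 30 = k(3k − 5) + 6(3k − 5).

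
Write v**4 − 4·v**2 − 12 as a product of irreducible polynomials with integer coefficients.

Substitute u = v**2 to get a quadratic in u, then factor.
v**2 + 2 is irreducible over ℤ (always positive, so no real roots).
v**2 − 6 is irreducible over ℤ (6 is not a perfect square).

(v**2 + 2)·(v**2 − 6)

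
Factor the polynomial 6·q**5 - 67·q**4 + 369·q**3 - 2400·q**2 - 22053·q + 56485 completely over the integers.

Among the possible rational roots, q = 11 is a root, giving the factor (q - 11) and quotient 6·q**4 - q**3 + 358·q**2 + 1538·q - 5135.
Then q = -5 is a root, so (q + 5) divides it; the quotient is 6·q**3 - 31·q**2 + 513·q - 1027.
Next, q = 13/6 is a root, so (6·q - 13) divides it; the quotient is q**2 - 3·q + 79.
The quadratic q**2 - 3·q + 79 has discriminant -307 < 0 and is irreducible over ℤ.

(6·q - 13)·(q + 5)·(q - 11)·(q**2 - 3·q + 79)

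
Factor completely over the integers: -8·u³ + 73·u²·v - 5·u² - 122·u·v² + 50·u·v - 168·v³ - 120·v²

-(8·u + 7·v + 5)·(u - 4·v)·(u - 6·v)

Group: 8·u·(-u² + 10·u·v - 24·v²) + (7·v + 5)·(-u² + 10·u·v - 24·v²); both groups contain (-u² + 10·u·v - 24·v²), so (8·u + 7·v + 5) is a factor with cofactor -u² + 10·u·v - 24·v².
The cofactor groups again: -u² + 10·u·v - 24·v² = -u·(u - 4·v) + 6·v·(u - 4·v); both groups contain (u - 4·v), giving -(u - 6·v)·(u - 4·v).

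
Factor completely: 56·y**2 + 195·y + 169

(7·y + 13)·(8·y + 13)

Need a pair with product 56·169 = 9464 and sum 195: that's 91 and 104.
Split the middle term: 56·y**2 + 91·y + 104·y + 169 = 7·y·(8·y + 13) + 13·(8·y + 13).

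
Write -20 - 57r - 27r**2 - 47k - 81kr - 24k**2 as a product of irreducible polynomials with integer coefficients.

-(3k + 9r + 4)(8k + 3r + 5)

Group: -8k(3k + 9r + 4) + (-3r - 5)(3k + 9r + 4); both groups contain (3k + 9r + 4).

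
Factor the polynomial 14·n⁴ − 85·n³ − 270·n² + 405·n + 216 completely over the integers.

(2·n − 3)·(7·n + 3)·(n + 3)·(n − 8)

Among the possible rational roots, n = −3/7 is a root, giving the factor (7·n + 3) and quotient 2·n³ − 13·n² − 33·n + 72.
Then n = −3 is a root, so (n + 3) divides it; the quotient is 2·n² − 19·n + 24.
The remaining quadratic factors as (2·n − 3)(n − 8).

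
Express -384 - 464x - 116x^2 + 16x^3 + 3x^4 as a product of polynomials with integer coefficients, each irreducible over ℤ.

Trying the rational-root candidates, x = 6 is a root, so (x - 6) is a factor; dividing leaves 3x^3 + 34x^2 + 88x + 64.
Continuing, x = -4/3 is a root, giving the factor (3x + 4) and quotient x^2 + 10x + 16.
The remaining quadratic factors as (x + 2)(x + 8).

(3x + 4)(x + 2)(x + 8)(x - 6)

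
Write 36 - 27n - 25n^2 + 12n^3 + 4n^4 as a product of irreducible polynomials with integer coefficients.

(2n + 3)(2n - 3)(n + 4)(n - 1)

Testing divisors of the constant over divisors of the leading coefficient, n = -4 is a root, giving the factor (n + 4) and quotient 4n^3 - 4n^2 - 9n + 9.
Then n = -3/2 is a root, giving the factor (2n + 3) and quotient 2n^2 - 5n + 3.
The remaining quadratic factors as (2n - 3)(n - 1).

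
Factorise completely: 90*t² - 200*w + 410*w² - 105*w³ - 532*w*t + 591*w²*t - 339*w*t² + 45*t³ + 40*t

-(3*w - 15*t - 10)*(7*w - 3*t - 4)*(5*w - t)

Group: 3*w*(-35*w² + 22*w*t + 20*w - 3*t² - 4*t) + (-15*t - 10)*(-35*w² + 22*w*t + 20*w - 3*t² - 4*t); both groups contain (-35*w² + 22*w*t + 20*w - 3*t² - 4*t), so (3*w - 15*t - 10) is a factor with cofactor -35*w² + 22*w*t + 20*w - 3*t² - 4*t.
The cofactor groups again: -35*w² + 22*w*t + 20*w - 3*t² - 4*t = -5*w*(7*w - 3*t - 4) + t*(7*w - 3*t - 4); both groups contain (7*w - 3*t - 4), giving -(5*w - t)*(7*w - 3*t - 4).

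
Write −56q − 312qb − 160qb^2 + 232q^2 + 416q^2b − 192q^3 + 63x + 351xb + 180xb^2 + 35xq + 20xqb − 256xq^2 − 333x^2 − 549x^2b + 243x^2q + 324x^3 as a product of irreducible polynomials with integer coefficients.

(9x + 8q − 4b − 7)(4x + 3q − 5b − 1)(9x − 8q)

Group: 9x(36x^2 − 5xq − 45xb − 9x − 24q^2 + 40qb + 8q) + (8q − 4b − 7)(36x^2 − 5xq − 45xb − 9x − 24q^2 + 40qb + 8q); both groups contain (36x^2 − 5xq − 45xb − 9x − 24q^2 + 40qb + 8q), so (9x + 8q − 4b − 7) is a factor with cofactor 36x^2 − 5xq − 45xb − 9x − 24q^2 + 40qb + 8q.
The cofactor groups again: 36x^2 − 5xq − 45xb − 9x − 24q^2 + 40qb + 8q = 9x(4x + 3q − 5b − 1) − 8q(4x + 3q − 5b − 1); both groups contain (4x + 3q − 5b − 1), giving (9x − 8q)(4x + 3q − 5b − 1).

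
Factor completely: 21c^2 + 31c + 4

(3c + 4)(7c + 1)

Need a pair with product 21·4 = 84 and sum 31: that's 28 and 3.
Split the middle term: 21c^2 + 28c + 3c + 4 = 7c(3c + 4) + (3c + 4).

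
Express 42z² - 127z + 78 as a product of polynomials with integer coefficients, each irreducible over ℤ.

(6z - 13)(7z - 6)

Need a pair with product 42·78 = 3276 and sum -127: that's -91 and -36.
Split the middle term: 42z² - 91z - 36z + 78 = 7z(6z - 13) - 6(6z - 13).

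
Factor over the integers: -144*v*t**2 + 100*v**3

Pull out the common factor 4*v; 25*v**2 - 36*t**2 is a difference of squares.

4*v*(5*v - 6*t)*(5*v + 6*t)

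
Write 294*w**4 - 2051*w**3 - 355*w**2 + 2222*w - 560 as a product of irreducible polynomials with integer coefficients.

(6*w - 5)*(7*w + 8)*(7*w - 2)*(w - 7)

Trying the rational-root candidates, w = 7 is a root, so (w - 7) divides it; the quotient is 294*w**3 + 7*w**2 - 306*w + 80.
Continuing, w = -8/7 is a root, so (7*w + 8) is a factor; dividing leaves 42*w**2 - 47*w + 10.
The remaining quadratic factors as (7*w - 2)(6*w - 5).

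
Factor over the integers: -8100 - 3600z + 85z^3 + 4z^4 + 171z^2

Trying the rational-root candidates, z = -15 is a root, so (z + 15) is a factor; dividing leaves 4z^3 + 25z^2 - 204z - 540.
Continuing, z = -10 is a root, giving the factor (z + 10) and quotient 4z^2 - 15z - 54.
The remaining quadratic factors as (4z + 9)(z - 6).

(4z + 9)(z + 10)(z + 15)(z - 6)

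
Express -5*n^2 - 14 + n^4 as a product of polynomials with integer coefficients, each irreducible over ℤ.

Substitute u = n^2 to get a quadratic in u, then factor.
n^2 - 7 is irreducible over ℤ (7 is not a perfect square).
n^2 + 2 is irreducible over ℤ (always positive, so no real roots).

(n^2 + 2)*(n^2 - 7)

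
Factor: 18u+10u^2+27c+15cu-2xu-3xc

Group: -3c(x-5u-9) - 2u(x-5u-9); both groups contain (x-5u-9).

-(x-5u-9)(3c+2u)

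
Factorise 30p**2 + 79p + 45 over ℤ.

(5p + 9)(6p + 5)

Need a pair with product 30·45 = 1350 and sum 79: that's 25 and 54.
Split the middle term: 30p**2 + 25p + 54p + 45 = 5p(6p + 5) + 9(6p + 5).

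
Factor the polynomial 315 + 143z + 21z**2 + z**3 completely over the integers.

Among the possible rational roots, z = -9 is a root, so (z + 9) divides it; the quotient is z**2 + 12z + 35.
The remaining quadratic factors as (z + 5)(z + 7).

(z + 5)(z + 7)(z + 9)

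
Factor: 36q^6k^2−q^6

q^6(6k+1)(6k−1)

Factor out q^6 first: what remains is 36k^2−1.
Recognize a difference of squares with the parts 6k and 1.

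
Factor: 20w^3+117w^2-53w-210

(4w+5)(5w-7)(w+6)

Among the possible rational roots, w = 7/5 is a root, giving the factor (5w-7) and quotient 4w^2+29w+30.
The remaining quadratic factors as (4w+5)(w+6).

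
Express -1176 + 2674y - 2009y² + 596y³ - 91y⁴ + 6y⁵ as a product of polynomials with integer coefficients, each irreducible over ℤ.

Testing divisors of the constant over divisors of the leading coefficient, y = 6 is a root, so (y - 6) is a factor; dividing leaves 6y⁴ - 55y³ + 266y² - 413y + 196.
Next, y = 7/6 is a root, so (6y - 7) is a factor; dividing leaves y³ - 8y² + 35y - 28.
Continuing, y = 1 is a root, so (y - 1) divides it; the quotient is y² - 7y + 28.
The quadratic y² - 7y + 28 has discriminant -63 < 0 and is irreducible over ℤ.

(6y - 7)(y - 1)(y - 6)(y² - 7y + 28)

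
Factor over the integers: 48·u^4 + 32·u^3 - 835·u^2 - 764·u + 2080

Trying the rational-root candidates, u = -8/3 is a root, so (3·u + 8) divides it; the quotient is 16·u^3 - 32·u^2 - 193·u + 260.
Continuing, u = -13/4 is a root, giving the factor (4·u + 13) and quotient 4·u^2 - 21·u + 20.
The remaining quadratic factors as (4·u - 5)(u - 4).

(3·u + 8)·(4·u + 13)·(4·u - 5)·(u - 4)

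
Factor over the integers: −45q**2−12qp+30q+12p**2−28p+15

Group: −15q(3q+2p−3) + (6p−5)(3q+2p−3); both groups contain (3q+2p−3).

−(15q−6p+5)(3q+2p−3)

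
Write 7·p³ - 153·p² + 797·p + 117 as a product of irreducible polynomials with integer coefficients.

Among the possible rational roots, p = -1/7 is a root, so (7·p + 1) is a factor; dividing leaves p² - 22·p + 117.
The remaining quadratic factors as (p - 9)(p - 13).

(7·p + 1)·(p - 13)·(p - 9)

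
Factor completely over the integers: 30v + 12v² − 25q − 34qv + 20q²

Group: 5q(4q − 2v − 5) − 6v(4q − 2v − 5); both groups contain (4q − 2v − 5).

(4q − 2v − 5)(5q − 6v)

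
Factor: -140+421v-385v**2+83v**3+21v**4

(3v-4)(7v-5)(v+7)(v-1)

By the rational root theorem, v = 4/3 is a root, so (3v-4) is a factor; dividing leaves 7v**3+37v**2-79v+35.
Next, v = -7 is a root, so (v+7) is a factor; dividing leaves 7v**2-12v+5.
The remaining quadratic factors as (v-1)(7v-5).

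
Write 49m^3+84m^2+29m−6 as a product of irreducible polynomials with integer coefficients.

(7m+6)(7m−1)(m+1)

Trying the rational-root candidates, m = 1/7 is a root, so (7m−1) divides it; the quotient is 7m^2+13m+6.
The remaining quadratic factors as (7m+6)(m+1).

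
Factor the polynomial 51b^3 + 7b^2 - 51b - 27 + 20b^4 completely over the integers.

By the rational root theorem, b = -3/4 is a root, so (4b + 3) is a factor; dividing leaves 5b^3 + 9b^2 - 5b - 9.
Continuing, b = 1 is a root, giving the factor (b - 1) and quotient 5b^2 + 14b + 9.
The remaining quadratic factors as (5b + 9)(b + 1).

(4b + 3)(5b + 9)(b + 1)(b - 1)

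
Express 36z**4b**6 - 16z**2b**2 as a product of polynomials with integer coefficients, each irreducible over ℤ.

Every term has a factor of 4z**2b**2; factoring it out leaves 9z**2b**4 - 4.
Recognize a difference of squares with the parts 3zb**2 and 2.

4b**2z**2(3zb**2 + 2)(3zb**2 - 2)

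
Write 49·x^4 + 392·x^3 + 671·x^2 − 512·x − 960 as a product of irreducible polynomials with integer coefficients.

By the rational root theorem, x = 8/7 is a root, so (7·x − 8) is a factor; dividing leaves 7·x^3 + 64·x^2 + 169·x + 120.
Then x = −8/7 is a root, so (7·x + 8) is a factor; dividing leaves x^2 + 8·x + 15.
The remaining quadratic factors as (x + 3)(x + 5).

(7·x + 8)·(7·x − 8)·(x + 3)·(x + 5)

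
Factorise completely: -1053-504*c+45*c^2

9*(5*c+9)*(c-13)

Pull out the common factor 9, then factor the remaining trinomial.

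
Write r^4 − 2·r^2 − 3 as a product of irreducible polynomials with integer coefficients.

Substitute u = r^2 to get a quadratic in u, then factor.
r^2 − 3 is irreducible over ℤ (3 is not a perfect square).
r^2 + 1 is irreducible over ℤ (sum of squares).

(r^2 + 1)·(r^2 − 3)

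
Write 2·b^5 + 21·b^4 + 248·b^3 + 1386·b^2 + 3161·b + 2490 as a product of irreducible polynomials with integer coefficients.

(2·b + 5)·(b + 2)·(b + 3)·(b^2 + 3·b + 83)

Among the possible rational roots, b = -5/2 is a root, so (2·b + 5) divides it; the quotient is b^4 + 8·b^3 + 104·b^2 + 433·b + 498.
Next, b = -2 is a root, giving the factor (b + 2) and quotient b^3 + 6·b^2 + 92·b + 249.
Then b = -3 is a root, so (b + 3) divides it; the quotient is b^2 + 3·b + 83.
The quadratic b^2 + 3·b + 83 has discriminant -323 < 0 and is irreducible over ℤ.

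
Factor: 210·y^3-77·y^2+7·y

7·y·(5·y-1)·(6·y-1)

Pull out the common factor 7·y, then factor the remaining trinomial.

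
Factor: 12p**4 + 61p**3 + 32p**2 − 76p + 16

(3p − 2)(4p − 1)(p + 2)(p + 4)

Among the possible rational roots, p = −4 is a root, so (p + 4) is a factor; dividing leaves 12p**3 + 13p**2 − 20p + 4.
Then p = 1/4 is a root, so (4p − 1) is a factor; dividing leaves 3p**2 + 4p − 4.
The remaining quadratic factors as (3p − 2)(p + 2).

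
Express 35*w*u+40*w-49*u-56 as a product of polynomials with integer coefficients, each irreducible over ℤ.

(5*w-7)*(7*u+8)

Group as (35*w*u+40*w) + (-49*u-56) = 5*w*(7*u+8) - 7*(7*u+8).
Both groups share the factor (7*u+8).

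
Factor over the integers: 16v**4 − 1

(2v + 1)(2v − 1)(4v**2 + 1)

Difference of squares twice: with A = 2v and B = 1, A⁴ − B⁴ = (A² − B²)(A² + B²), and A² − B² factors again.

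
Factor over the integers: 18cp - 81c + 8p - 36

Group as (18cp - 81c) + (8p - 36) = 9c(2p - 9) + 4(2p - 9).
Both groups share the factor (2p - 9).

(2p - 9)(9c + 4)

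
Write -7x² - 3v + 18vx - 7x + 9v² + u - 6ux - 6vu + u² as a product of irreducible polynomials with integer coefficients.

(3v - u + 7x)(3v - u - x - 1)

Group: 3v(3v - u - x - 1) + (-u + 7x)(3v - u - x - 1); both groups contain (3v - u - x - 1).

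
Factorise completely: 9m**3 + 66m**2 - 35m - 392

(3m + 8)(3m - 7)(m + 7)

Trying the rational-root candidates, m = -7 is a root, so (m + 7) divides it; the quotient is 9m**2 + 3m - 56.
The remaining quadratic factors as (3m - 7)(3m + 8).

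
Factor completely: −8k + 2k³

Pull out the common factor 2k; k² − 4 is a difference of squares.

2k(k + 2)(k − 2)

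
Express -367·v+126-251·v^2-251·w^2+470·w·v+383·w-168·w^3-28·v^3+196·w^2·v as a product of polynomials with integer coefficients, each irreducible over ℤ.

Group: 8·w·(-21·w^2+14·w·v-55·w+7·v^2+47·v-14) + (-4·v-9)·(-21·w^2+14·w·v-55·w+7·v^2+47·v-14); both groups contain (-21·w^2+14·w·v-55·w+7·v^2+47·v-14), so (8·w-4·v-9) is a factor with cofactor -21·w^2+14·w·v-55·w+7·v^2+47·v-14.
The cofactor groups again: -21·w^2+14·w·v-55·w+7·v^2+47·v-14 = -7·w·(3·w+v+7) + (7·v-2)·(3·w+v+7); both groups contain (3·w+v+7), giving -(7·w-7·v+2)·(3·w+v+7).

-(8·w-4·v-9)·(7·w-7·v+2)·(3·w+v+7)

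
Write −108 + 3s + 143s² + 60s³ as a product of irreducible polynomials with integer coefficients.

Trying the rational-root candidates, s = −9/5 is a root, so (5s + 9) divides it; the quotient is 12s² + 7s − 12.
The remaining quadratic factors as (3s + 4)(4s − 3).

(3s + 4)(4s − 3)(5s + 9)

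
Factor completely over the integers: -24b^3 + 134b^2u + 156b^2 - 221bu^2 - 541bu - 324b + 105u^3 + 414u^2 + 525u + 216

-(4b - 7u - 8)(6b - 5u - 9)(b - 3u - 3)

Group: 4b(-6b^2 + 23bu + 27b - 15u^2 - 42u - 27) + (-7u - 8)(-6b^2 + 23bu + 27b - 15u^2 - 42u - 27); both groups contain (-6b^2 + 23bu + 27b - 15u^2 - 42u - 27), so (4b - 7u - 8) is a factor with cofactor -6b^2 + 23bu + 27b - 15u^2 - 42u - 27.
The cofactor groups again: -6b^2 + 23bu + 27b - 15u^2 - 42u - 27 = -6b(b - 3u - 3) + (5u + 9)(b - 3u - 3); both groups contain (b - 3u - 3), giving -(6b - 5u - 9)(b - 3u - 3).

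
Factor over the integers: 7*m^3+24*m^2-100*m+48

Testing divisors of the constant over divisors of the leading coefficient, m = 2 is a root, giving the factor (m-2) and quotient 7*m^2+38*m-24.
The remaining quadratic factors as (7*m-4)(m+6).

(7*m-4)*(m+6)*(m-2)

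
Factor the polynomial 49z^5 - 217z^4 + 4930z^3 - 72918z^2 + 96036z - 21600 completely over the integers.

By the rational root theorem, z = 2/7 is a root, so (7z - 2) is a factor; dividing leaves 7z^4 - 29z^3 + 696z^2 - 10218z + 10800.
Continuing, z = 9 is a root, so (z - 9) divides it; the quotient is 7z^3 + 34z^2 + 1002z - 1200.
Then z = 8/7 is a root, so (7z - 8) divides it; the quotient is z^2 + 6z + 150.
The quadratic z^2 + 6z + 150 has discriminant -564 < 0 and is irreducible over ℤ.

(7z - 2)(7z - 8)(z - 9)(z^2 + 6z + 150)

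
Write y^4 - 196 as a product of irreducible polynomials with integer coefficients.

(y^2 + 14)·(y^2 - 14)

Substitute u = y^2 to get a quadratic in u, then factor.
y^2 - 14 is irreducible over ℤ (14 is not a perfect square).
y^2 + 14 is irreducible over ℤ (always positive, so no real roots).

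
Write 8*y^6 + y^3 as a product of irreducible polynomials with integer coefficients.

Pull out the common factor y^3, leaving 8*y^3 + 1.
Recognize a sum of cubes with the parts 2*y and 1.

y^3*(2*y + 1)*(4*y^2 - 2*y + 1)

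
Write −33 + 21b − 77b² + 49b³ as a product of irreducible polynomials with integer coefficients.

(7b − 11)(7b² + 3)

Group as (49b³ + 21b) + (−77b² − 33) = 7b(7b² + 3) − 11(7b² + 3).
Both groups share the factor (7b² + 3).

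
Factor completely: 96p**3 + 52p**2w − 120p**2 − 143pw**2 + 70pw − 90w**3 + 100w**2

Group: 3p(32p**2 − 4pw − 40p − 45w**2 + 50w) + 2w(32p**2 − 4pw − 40p − 45w**2 + 50w); both groups contain (32p**2 − 4pw − 40p − 45w**2 + 50w), so (3p + 2w) is a factor with cofactor 32p**2 − 4pw − 40p − 45w**2 + 50w.
The cofactor groups again: 32p**2 − 4pw − 40p − 45w**2 + 50w = 4p(8p + 9w − 10) − 5w(8p + 9w − 10); both groups contain (8p + 9w − 10), giving (4p − 5w)(8p + 9w − 10).

(3p + 2w)(4p − 5w)(8p + 9w − 10)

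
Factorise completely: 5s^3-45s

5s(s+3)(s-3)

Factor out 5s, leaving s^2-9, which is a difference of two squares.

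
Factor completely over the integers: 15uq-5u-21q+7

(3q-1)(5u-7)

Group as (15uq-5u) + (-21q+7) = 5u(3q-1) - 7(3q-1).
Both groups share the factor (3q-1).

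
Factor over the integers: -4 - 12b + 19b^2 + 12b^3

(3b - 2)(4b + 1)(b + 2)

By the rational root theorem, b = -2 is a root, so (b + 2) is a factor; dividing leaves 12b^2 - 5b - 2.
The remaining quadratic factors as (4b + 1)(3b - 2).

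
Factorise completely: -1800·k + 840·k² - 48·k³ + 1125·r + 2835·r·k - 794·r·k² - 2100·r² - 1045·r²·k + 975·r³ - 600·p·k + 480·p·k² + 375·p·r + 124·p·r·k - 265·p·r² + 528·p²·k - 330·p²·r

Group: 6·p·(-55·p·r + 88·p·k + 75·r² - 115·r·k - 75·r - 8·k² + 120·k) + (13·r + 6·k - 15)·(-55·p·r + 88·p·k + 75·r² - 115·r·k - 75·r - 8·k² + 120·k); both groups contain (-55·p·r + 88·p·k + 75·r² - 115·r·k - 75·r - 8·k² + 120·k), so (6·p + 13·r + 6·k - 15) is a factor with cofactor -55·p·r + 88·p·k + 75·r² - 115·r·k - 75·r - 8·k² + 120·k.
The cofactor groups again: -55·p·r + 88·p·k + 75·r² - 115·r·k - 75·r - 8·k² + 120·k = -5·r·(11·p - 15·r - k + 15) + 8·k·(11·p - 15·r - k + 15); both groups contain (11·p - 15·r - k + 15), giving -(5·r - 8·k)·(11·p - 15·r - k + 15).

-(5·r - 8·k)·(11·p - 15·r - k + 15)·(6·p + 13·r + 6·k - 15)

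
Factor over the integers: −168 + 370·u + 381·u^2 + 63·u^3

Testing divisors of the constant over divisors of the leading coefficient, u = −12/7 is a root, so (7·u + 12) is a factor; dividing leaves 9·u^2 + 39·u − 14.
The remaining quadratic factors as (3·u − 1)(3·u + 14).

(3·u + 14)·(3·u − 1)·(7·u + 12)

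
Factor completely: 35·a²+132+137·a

Need a pair with product 35·132 = 4620 and sum 137: that's 60 and 77.
Split the middle term: 35·a²+60·a + 77·a+132 = 5·a·(7·a+12) + 11·(7·a+12).

(5·a+11)·(7·a+12)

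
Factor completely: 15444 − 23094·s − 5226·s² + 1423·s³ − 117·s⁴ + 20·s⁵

(4·s + 11)·(5·s − 3)·(s − 6)·(s² − 2·s + 78)

Trying the rational-root candidates, s = 6 is a root, so (s − 6) divides it; the quotient is 20·s⁴ + 3·s³ + 1441·s² + 3420·s − 2574.
Then s = 3/5 is a root, so (5·s − 3) divides it; the quotient is 4·s³ + 3·s² + 290·s + 858.
Then s = −11/4 is a root, giving the factor (4·s + 11) and quotient s² − 2·s + 78.
The quadratic s² − 2·s + 78 has discriminant −308 < 0 and is irreducible over ℤ.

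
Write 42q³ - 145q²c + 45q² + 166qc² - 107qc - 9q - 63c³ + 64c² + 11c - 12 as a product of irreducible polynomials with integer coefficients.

(6q - 7c - 3)(7q - 9c + 4)(q - c + 1)

Group: q(42q² - 103qc + 3q + 63c² - c - 12) + (-c + 1)(42q² - 103qc + 3q + 63c² - c - 12); both groups contain (42q² - 103qc + 3q + 63c² - c - 12), so (q - c + 1) is a factor with cofactor 42q² - 103qc + 3q + 63c² - c - 12.
The cofactor groups again: 42q² - 103qc + 3q + 63c² - c - 12 = 6q(7q - 9c + 4) + (-7c - 3)(7q - 9c + 4); both groups contain (7q - 9c + 4), giving (6q - 7c - 3)(7q - 9c + 4).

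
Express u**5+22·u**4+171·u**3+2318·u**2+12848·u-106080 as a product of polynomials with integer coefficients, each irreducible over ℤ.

(u+13)·(u+15)·(u-4)·(u**2-2·u+136)

Testing divisors of the constant over divisors of the leading coefficient, u = -13 is a root, so (u+13) divides it; the quotient is u**4+9·u**3+54·u**2+1616·u-8160.
Next, u = 4 is a root, so (u-4) is a factor; dividing leaves u**3+13·u**2+106·u+2040.
Then u = -15 is a root, giving the factor (u+15) and quotient u**2-2·u+136.
The quadratic u**2-2·u+136 has discriminant -540 < 0 and is irreducible over ℤ.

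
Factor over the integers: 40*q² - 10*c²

10*(2*q - c)*(2*q + c)

Factor out 10, leaving 4*q² - c², which is a difference of two squares.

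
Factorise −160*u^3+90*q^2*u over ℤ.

10*u*(3*q+4*u)*(3*q−4*u)

Factor out 10*u, leaving 9*q^2−16*u^2, which is a difference of two squares.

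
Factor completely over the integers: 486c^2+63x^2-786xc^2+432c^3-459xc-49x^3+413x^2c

-(x-6c)(7x-8c-9)(7x-9c)

Group: 7x(-7x^2+51xc-54c^2) + (-8c-9)(-7x^2+51xc-54c^2); both groups contain (-7x^2+51xc-54c^2), so (7x-8c-9) is a factor with cofactor -7x^2+51xc-54c^2.
The cofactor groups again: -7x^2+51xc-54c^2 = -7x(x-6c) + 9c(x-6c); both groups contain (x-6c), giving -(7x-9c)(x-6c).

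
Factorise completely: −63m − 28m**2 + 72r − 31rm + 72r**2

Group: 8r(9r + 4m + 9) − 7m(9r + 4m + 9); both groups contain (9r + 4m + 9).

(8r − 7m)(9r + 4m + 9)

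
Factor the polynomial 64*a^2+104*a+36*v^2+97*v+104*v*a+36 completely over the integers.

(4*v+8*a+9)*(9*v+8*a+4)

Group: 4*v*(9*v+8*a+4) + (8*a+9)*(9*v+8*a+4); both groups contain (9*v+8*a+4).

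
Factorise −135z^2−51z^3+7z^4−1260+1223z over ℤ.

(7z−9)(z+5)(z−4)(z−7)

Testing divisors of the constant over divisors of the leading coefficient, z = 4 is a root, giving the factor (z−4) and quotient 7z^3−23z^2−227z+315.
Next, z = 9/7 is a root, so (7z−9) is a factor; dividing leaves z^2−2z−35.
The remaining quadratic factors as (z−7)(z+5).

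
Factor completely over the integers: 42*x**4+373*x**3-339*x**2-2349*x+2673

Among the possible rational roots, x = 9/7 is a root, so (7*x-9) divides it; the quotient is 6*x**3+61*x**2+30*x-297.
Then x = 11/6 is a root, giving the factor (6*x-11) and quotient x**2+12*x+27.
The remaining quadratic factors as (x+3)(x+9).

(6*x-11)*(7*x-9)*(x+3)*(x+9)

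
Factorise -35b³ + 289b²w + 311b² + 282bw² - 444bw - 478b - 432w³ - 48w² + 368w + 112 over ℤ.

Group: 7b(-5b² + 37bw + 43b + 72w² - 16w - 56) + (-6w - 2)(-5b² + 37bw + 43b + 72w² - 16w - 56); both groups contain (-5b² + 37bw + 43b + 72w² - 16w - 56), so (7b - 6w - 2) is a factor with cofactor -5b² + 37bw + 43b + 72w² - 16w - 56.
The cofactor groups again: -5b² + 37bw + 43b + 72w² - 16w - 56 = -b(5b + 8w - 8) + (9w + 7)(5b + 8w - 8); both groups contain (5b + 8w - 8), giving -(b - 9w - 7)(5b + 8w - 8).

-(5b + 8w - 8)(7b - 6w - 2)(b - 9w - 7)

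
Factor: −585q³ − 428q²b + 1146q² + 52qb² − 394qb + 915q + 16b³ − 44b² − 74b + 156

−(9q − 2b + 3)(13q + 2b + 4)(5q + 4b − 13)

Group: 13q(−45q² − 26qb + 102q + 8b² − 38b + 39) + (2b + 4)(−45q² − 26qb + 102q + 8b² − 38b + 39); both groups contain (−45q² − 26qb + 102q + 8b² − 38b + 39), so (13q + 2b + 4) is a factor with cofactor −45q² − 26qb + 102q + 8b² − 38b + 39.
The cofactor groups again: −45q² − 26qb + 102q + 8b² − 38b + 39 = −9q(5q + 4b − 13) + (2b − 3)(5q + 4b − 13); both groups contain (5q + 4b − 13), giving −(9q − 2b + 3)(5q + 4b − 13).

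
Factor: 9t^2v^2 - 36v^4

9v^2(t + 2v)(t - 2v)

Pull out the common factor 9v^2; t^2 - 4v^2 is a difference of squares.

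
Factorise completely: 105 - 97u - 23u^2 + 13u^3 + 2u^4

(2u - 5)(u + 3)(u + 7)(u - 1)

Testing divisors of the constant over divisors of the leading coefficient, u = -3 is a root, so (u + 3) is a factor; dividing leaves 2u^3 + 7u^2 - 44u + 35.
Continuing, u = 5/2 is a root, so (2u - 5) is a factor; dividing leaves u^2 + 6u - 7.
The remaining quadratic factors as (u + 7)(u - 1).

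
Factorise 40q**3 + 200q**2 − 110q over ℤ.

Pull out the common factor 10q, then factor the remaining trinomial.

10q(2q + 11)(2q − 1)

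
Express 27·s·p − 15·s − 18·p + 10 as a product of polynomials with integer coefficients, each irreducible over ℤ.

(3·s − 2)·(9·p − 5)

Group as (27·s·p − 15·s) + (−18·p + 10) = 3·s·(9·p − 5) − 2·(9·p − 5).
Both groups share the factor (9·p − 5).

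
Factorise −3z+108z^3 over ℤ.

3z(6z+1)(6z−1)

Every term has a factor of 3z. Then 36z^2−1 = (6z)² − (1)².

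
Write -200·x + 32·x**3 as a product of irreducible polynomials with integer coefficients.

Every term has a factor of 8·x. Then 4·x**2 - 25 = (2·x)² − (5)².

8·x·(2·x + 5)·(2·x - 5)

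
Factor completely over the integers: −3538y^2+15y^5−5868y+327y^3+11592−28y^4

(3y+7)(5y−6)(y−6)(y^2+3y+46)

Trying the rational-root candidates, y = 6/5 is a root, so (5y−6) divides it; the quotient is 3y^4−2y^3+63y^2−632y−1932.
Then y = 6 is a root, so (y−6) is a factor; dividing leaves 3y^3+16y^2+159y+322.
Then y = −7/3 is a root, so (3y+7) is a factor; dividing leaves y^2+3y+46.
The quadratic y^2+3y+46 has discriminant −175 < 0 and is irreducible over ℤ.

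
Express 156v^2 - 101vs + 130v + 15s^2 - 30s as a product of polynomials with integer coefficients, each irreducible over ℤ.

Group: 12v(13v - 3s) + (-5s + 10)(13v - 3s); both groups contain (13v - 3s).

(13v - 3s)(12v - 5s + 10)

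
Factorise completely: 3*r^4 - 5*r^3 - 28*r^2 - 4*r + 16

(3*r - 2)*(r + 1)*(r + 2)*(r - 4)

Trying the rational-root candidates, r = 2/3 is a root, giving the factor (3*r - 2) and quotient r^3 - r^2 - 10*r - 8.
Then r = -1 is a root, so (r + 1) is a factor; dividing leaves r^2 - 2*r - 8.
The remaining quadratic factors as (r + 2)(r - 4).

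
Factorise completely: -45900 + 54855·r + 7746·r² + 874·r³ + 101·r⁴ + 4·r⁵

(4·r - 3)·(r + 12)·(r + 15)·(r² - r + 85)

Trying the rational-root candidates, r = -12 is a root, giving the factor (r + 12) and quotient 4·r⁴ + 53·r³ + 238·r² + 4890·r - 3825.
Continuing, r = -15 is a root, giving the factor (r + 15) and quotient 4·r³ - 7·r² + 343·r - 255.
Then r = 3/4 is a root, giving the factor (4·r - 3) and quotient r² - r + 85.
The quadratic r² - r + 85 has discriminant -339 < 0 and is irreducible over ℤ.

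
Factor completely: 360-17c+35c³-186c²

(5c-8)(7c+9)(c-5)

Trying the rational-root candidates, c = -9/7 is a root, giving the factor (7c+9) and quotient 5c²-33c+40.
The remaining quadratic factors as (5c-8)(c-5).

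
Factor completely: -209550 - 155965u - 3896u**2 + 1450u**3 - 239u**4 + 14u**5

(2u + 11)(7u + 10)(u - 15)(u**2 - 9u + 127)

Among the possible rational roots, u = 15 is a root, so (u - 15) is a factor; dividing leaves 14u**4 - 29u**3 + 1015u**2 + 11329u + 13970.
Next, u = -11/2 is a root, so (2u + 11) is a factor; dividing leaves 7u**3 - 53u**2 + 799u + 1270.
Then u = -10/7 is a root, giving the factor (7u + 10) and quotient u**2 - 9u + 127.
The quadratic u**2 - 9u + 127 has discriminant -427 < 0 and is irreducible over ℤ.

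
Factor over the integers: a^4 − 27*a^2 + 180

(a^2 − 12)*(a^2 − 15)

Substitute u = a^2 to get a quadratic in u, then factor.
a^2 − 12 is irreducible over ℤ (12 is not a perfect square).
a^2 − 15 is irreducible over ℤ (15 is not a perfect square).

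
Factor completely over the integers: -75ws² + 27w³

Factor out 3w, leaving 9w² - 25s², which is a difference of two squares.

3w(3w - 5s)(3w + 5s)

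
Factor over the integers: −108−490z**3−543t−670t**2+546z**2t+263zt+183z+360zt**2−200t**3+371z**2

−(7z−10t−3)(10z−4t−9)(7z+5t+4)

Group: 7z(−70z**2+128zt+93z−40t**2−102t−27) + (5t+4)(−70z**2+128zt+93z−40t**2−102t−27); both groups contain (−70z**2+128zt+93z−40t**2−102t−27), so (7z+5t+4) is a factor with cofactor −70z**2+128zt+93z−40t**2−102t−27.
The cofactor groups again: −70z**2+128zt+93z−40t**2−102t−27 = −10z(7z−10t−3) + (4t+9)(7z−10t−3); both groups contain (7z−10t−3), giving −(10z−4t−9)(7z−10t−3).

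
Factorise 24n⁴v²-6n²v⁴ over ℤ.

6n²v²(2n+v)(2n-v)

Pull out the common factor 6n²v²; 4n²-v² is a difference of squares.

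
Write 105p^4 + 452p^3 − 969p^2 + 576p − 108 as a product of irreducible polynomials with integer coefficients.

(3p − 2)(5p − 3)(7p − 3)(p + 6)

Trying the rational-root candidates, p = 2/3 is a root, giving the factor (3p − 2) and quotient 35p^3 + 174p^2 − 207p + 54.
Continuing, p = −6 is a root, so (p + 6) is a factor; dividing leaves 35p^2 − 36p + 9.
The remaining quadratic factors as (5p − 3)(7p − 3).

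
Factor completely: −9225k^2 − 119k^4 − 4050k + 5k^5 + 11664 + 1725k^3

Testing divisors of the constant over divisors of the leading coefficient, k = −6/5 is a root, giving the factor (5k + 6) and quotient k^4 − 25k^3 + 375k^2 − 2295k + 1944.
Then k = 1 is a root, giving the factor (k − 1) and quotient k^3 − 24k^2 + 351k − 1944.
Continuing, k = 9 is a root, so (k − 9) is a factor; dividing leaves k^2 − 15k + 216.
The quadratic k^2 − 15k + 216 has discriminant −639 < 0 and is irreducible over ℤ.

(5k + 6)(k − 1)(k − 9)(k^2 − 15k + 216)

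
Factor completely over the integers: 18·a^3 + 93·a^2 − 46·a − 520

By the rational root theorem, a = −4 is a root, giving the factor (a + 4) and quotient 18·a^2 + 21·a − 130.
The remaining quadratic factors as (3·a + 10)(6·a − 13).

(3·a + 10)·(6·a − 13)·(a + 4)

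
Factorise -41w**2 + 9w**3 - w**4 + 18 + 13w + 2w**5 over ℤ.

Trying the rational-root candidates, w = 2 is a root, so (w - 2) divides it; the quotient is 2w**4 + 3w**3 + 15w**2 - 11w - 9.
Continuing, w = -1/2 is a root, so (2w + 1) divides it; the quotient is w**3 + w**2 + 7w - 9.
Continuing, w = 1 is a root, so (w - 1) divides it; the quotient is w**2 + 2w + 9.
The quadratic w**2 + 2w + 9 has discriminant -32 < 0 and is irreducible over ℤ.

(2w + 1)(w - 1)(w - 2)(w**2 + 2w + 9)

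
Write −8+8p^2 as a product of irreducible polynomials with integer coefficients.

8(p+1)(p−1)

Every term has a factor of 8. Then p^2−1 = (p)² − (1)².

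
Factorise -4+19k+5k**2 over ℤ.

Need a pair with product 5·(-4) = -20 and sum 19: that's -1 and 20.
Split the middle term: 5k**2-k + 20k-4 = k(5k-1) + 4(5k-1).

(5k-1)(k+4)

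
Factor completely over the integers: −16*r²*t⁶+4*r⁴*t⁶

Every term has a factor of 4*r²*t⁶; factoring it out leaves r²−4.
Recognize a difference of squares with the parts r and 2.

4*r²*t⁶*(r+2)*(r−2)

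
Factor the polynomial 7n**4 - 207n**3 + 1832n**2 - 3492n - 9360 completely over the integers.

(7n + 10)(n - 12)(n - 13)(n - 6)

By the rational root theorem, n = 6 is a root, so (n - 6) is a factor; dividing leaves 7n**3 - 165n**2 + 842n + 1560.
Then n = 12 is a root, giving the factor (n - 12) and quotient 7n**2 - 81n - 130.
The remaining quadratic factors as (n - 13)(7n + 10).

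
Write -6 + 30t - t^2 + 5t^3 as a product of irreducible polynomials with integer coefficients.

(5t - 1)(t^2 + 6)

Group as (5t^3 + 30t) + (-t^2 - 6) = 5t(t^2 + 6) - (t^2 + 6).
Both groups share the factor (t^2 + 6).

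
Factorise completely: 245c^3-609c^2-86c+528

Trying the rational-root candidates, c = 11/5 is a root, so (5c-11) is a factor; dividing leaves 49c^2-14c-48.
The remaining quadratic factors as (7c-8)(7c+6).

(5c-11)(7c+6)(7c-8)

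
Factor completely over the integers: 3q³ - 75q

Every term has a factor of 3q. Then q² - 25 = (q)² − (5)².

3q(q + 5)(q - 5)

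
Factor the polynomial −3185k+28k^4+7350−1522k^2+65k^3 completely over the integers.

(4k+15)(7k−10)(k+7)(k−7)

By the rational root theorem, k = 10/7 is a root, giving the factor (7k−10) and quotient 4k^3+15k^2−196k−735.
Next, k = −15/4 is a root, giving the factor (4k+15) and quotient k^2−49.
The remaining quadratic factors as (k+7)(k−7).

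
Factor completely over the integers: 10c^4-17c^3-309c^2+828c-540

Trying the rational-root candidates, c = 6/5 is a root, so (5c-6) divides it; the quotient is 2c^3-c^2-63c+90.
Then c = 5 is a root, so (c-5) is a factor; dividing leaves 2c^2+9c-18.
The remaining quadratic factors as (2c-3)(c+6).

(2c-3)(5c-6)(c+6)(c-5)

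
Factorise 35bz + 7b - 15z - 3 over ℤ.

(5z + 1)(7b - 3)

Group as (35bz + 7b) + (-15z - 3) = 7b(5z + 1) - 3(5z + 1).
Both groups share the factor (5z + 1).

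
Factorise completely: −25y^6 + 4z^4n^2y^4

y^4(2z^2n + 5y)(2z^2n − 5y)

Factor out y^4 first: what remains is 4z^4n^2 − 25y^2.
Recognize a difference of squares with the parts 2z^2n and 5y.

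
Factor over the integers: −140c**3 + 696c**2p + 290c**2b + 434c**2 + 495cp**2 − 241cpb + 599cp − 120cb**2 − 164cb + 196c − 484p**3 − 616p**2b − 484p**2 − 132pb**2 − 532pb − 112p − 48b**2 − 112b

−(2c − 11p − 3b − 7)(7c − 4p − 4b)(10c + 11p + 4)

Group: 7c(−20c**2 + 88cp + 30cb + 62c + 121p**2 + 33pb + 121p + 12b + 28) + (−4p − 4b)(−20c**2 + 88cp + 30cb + 62c + 121p**2 + 33pb + 121p + 12b + 28); both groups contain (−20c**2 + 88cp + 30cb + 62c + 121p**2 + 33pb + 121p + 12b + 28), so (7c − 4p − 4b) is a factor with cofactor −20c**2 + 88cp + 30cb + 62c + 121p**2 + 33pb + 121p + 12b + 28.
The cofactor groups again: −20c**2 + 88cp + 30cb + 62c + 121p**2 + 33pb + 121p + 12b + 28 = −10c(2c − 11p − 3b − 7) + (−11p − 4)(2c − 11p − 3b − 7); both groups contain (2c − 11p − 3b − 7), giving −(10c + 11p + 4)(2c − 11p − 3b − 7).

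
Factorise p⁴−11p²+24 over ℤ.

Substitute u = p² to get a quadratic in u, then factor.
p²−3 is irreducible over ℤ (3 is not a perfect square).
p²−8 is irreducible over ℤ (8 is not a perfect square).

(p²−3)(p²−8)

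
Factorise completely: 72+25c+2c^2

Need a pair with product 2·72 = 144 and sum 25: that's 16 and 9.
Split the middle term: 2c^2+16c + 9c+72 = 2c(c+8) + 9(c+8).

(2c+9)(c+8)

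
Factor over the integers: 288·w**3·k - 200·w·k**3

Every term has a factor of 8·w·k. Then 36·w**2 - 25·k**2 = (6·w)² − (5·k)².

8·k·w·(6·w - 5·k)·(6·w + 5·k)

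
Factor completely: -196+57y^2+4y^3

By the rational root theorem, y = 7/4 is a root, so (4y-7) divides it; the quotient is y^2+16y+28.
The remaining quadratic factors as (y+14)(y+2).

(4y-7)(y+14)(y+2)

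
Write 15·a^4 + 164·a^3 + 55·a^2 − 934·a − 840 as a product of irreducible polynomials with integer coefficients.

Testing divisors of the constant over divisors of the leading coefficient, a = 12/5 is a root, so (5·a − 12) divides it; the quotient is 3·a^3 + 40·a^2 + 107·a + 70.
Then a = −10 is a root, so (a + 10) divides it; the quotient is 3·a^2 + 10·a + 7.
The remaining quadratic factors as (3·a + 7)(a + 1).

(3·a + 7)·(5·a − 12)·(a + 1)·(a + 10)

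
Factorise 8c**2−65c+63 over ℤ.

Need a pair with product 8·63 = 504 and sum −65: that's −56 and −9.
Split the middle term: 8c**2−56c − 9c+63 = 8c(c−7) − 9(c−7).

(8c−9)(c−7)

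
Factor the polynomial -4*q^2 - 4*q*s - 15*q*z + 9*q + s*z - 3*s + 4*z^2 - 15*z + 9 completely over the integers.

Group: -4*q*(q + s + 4*z - 3) + (z - 3)*(q + s + 4*z - 3); both groups contain (q + s + 4*z - 3).

-(4*q - z + 3)*(q + s + 4*z - 3)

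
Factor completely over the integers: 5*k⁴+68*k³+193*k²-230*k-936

(5*k+13)*(k+4)*(k+9)*(k-2)

Trying the rational-root candidates, k = -13/5 is a root, giving the factor (5*k+13) and quotient k³+11*k²+10*k-72.
Next, k = -4 is a root, so (k+4) divides it; the quotient is k²+7*k-18.
The remaining quadratic factors as (k-2)(k+9).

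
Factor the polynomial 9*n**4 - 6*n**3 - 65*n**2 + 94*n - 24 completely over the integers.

Among the possible rational roots, n = 4/3 is a root, so (3*n - 4) divides it; the quotient is 3*n**3 + 2*n**2 - 19*n + 6.
Next, n = -3 is a root, giving the factor (n + 3) and quotient 3*n**2 - 7*n + 2.
The remaining quadratic factors as (3*n - 1)(n - 2).

(3*n - 1)*(3*n - 4)*(n + 3)*(n - 2)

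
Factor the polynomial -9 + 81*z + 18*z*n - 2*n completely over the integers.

(2*n + 9)*(9*z - 1)

Group as (18*z*n + 81*z) + (-2*n - 9) = 9*z*(2*n + 9) - (2*n + 9).
Both groups share the factor (2*n + 9).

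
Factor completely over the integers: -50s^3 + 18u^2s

Pull out the common factor 2s; 9u^2 - 25s^2 is a difference of squares.

2s(3u - 5s)(3u + 5s)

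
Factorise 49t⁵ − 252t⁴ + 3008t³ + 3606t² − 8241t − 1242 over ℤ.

(7t + 1)(7t − 9)(t + 2)(t² − 6t + 69)

Trying the rational-root candidates, t = −1/7 is a root, so (7t + 1) is a factor; dividing leaves 7t⁴ − 37t³ + 435t² + 453t − 1242.
Next, t = −2 is a root, giving the factor (t + 2) and quotient 7t³ − 51t² + 537t − 621.
Then t = 9/7 is a root, so (7t − 9) is a factor; dividing leaves t² − 6t + 69.
The quadratic t² − 6t + 69 has discriminant −240 < 0 and is irreducible over ℤ.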